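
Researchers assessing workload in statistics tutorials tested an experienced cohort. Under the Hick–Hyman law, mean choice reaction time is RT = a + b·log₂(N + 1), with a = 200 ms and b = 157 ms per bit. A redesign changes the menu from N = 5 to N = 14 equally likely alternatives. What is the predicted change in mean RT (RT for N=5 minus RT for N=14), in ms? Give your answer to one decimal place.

RT(5) = 200 + 157·log₂(6) = 200 + 157·2.5850 = 605.8450 ms.
RT(14) = 200 + 157·log₂(15) = 200 + 157·3.9069 = 813.3833 ms.
Difference = 605.8450 − 813.3833 = -207.5383 ≈ -207.5 ms.

-207.5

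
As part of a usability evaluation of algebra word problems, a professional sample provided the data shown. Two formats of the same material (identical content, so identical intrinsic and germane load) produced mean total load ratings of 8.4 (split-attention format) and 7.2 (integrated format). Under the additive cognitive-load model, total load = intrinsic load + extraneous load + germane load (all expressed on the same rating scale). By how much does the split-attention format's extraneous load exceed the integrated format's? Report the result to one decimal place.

1.2

Intrinsic and germane load are equal across formats, so the difference in total load equals the difference in extraneous load.
Extraneous-load difference = 8.4 − 7.2 = 1.2.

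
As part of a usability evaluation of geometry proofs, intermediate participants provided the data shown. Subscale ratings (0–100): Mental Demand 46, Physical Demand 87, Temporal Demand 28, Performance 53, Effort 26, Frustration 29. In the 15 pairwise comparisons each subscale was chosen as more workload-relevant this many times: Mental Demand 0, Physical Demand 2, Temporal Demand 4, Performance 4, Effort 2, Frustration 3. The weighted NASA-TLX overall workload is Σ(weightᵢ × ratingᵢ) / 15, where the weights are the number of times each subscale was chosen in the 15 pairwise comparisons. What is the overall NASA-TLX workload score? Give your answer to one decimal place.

42.5

The tallies are the weights (they sum to 15).
Weighted sum = 0·46 + 2·87 + 4·28 + 4·53 + 2·26 + 3·29
            = 0 + 174 + 112 + 212 + 52 + 87 = 637.
Overall workload = 637 / 15 = 42.4667 ≈ 42.5.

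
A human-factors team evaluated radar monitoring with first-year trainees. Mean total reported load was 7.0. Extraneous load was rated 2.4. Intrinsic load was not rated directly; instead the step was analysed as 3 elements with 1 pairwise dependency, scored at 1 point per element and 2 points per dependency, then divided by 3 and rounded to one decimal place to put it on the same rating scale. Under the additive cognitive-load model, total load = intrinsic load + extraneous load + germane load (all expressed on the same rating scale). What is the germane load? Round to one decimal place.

2.9

Intrinsic (element-interactivity): (3 × 1 + 1 × 2) / 3 = 5 / 3 = 1.6667 → 1.7.
germane load = total − intrinsic − extraneous
             = 7.0 − 1.7 − 2.4 = 2.9.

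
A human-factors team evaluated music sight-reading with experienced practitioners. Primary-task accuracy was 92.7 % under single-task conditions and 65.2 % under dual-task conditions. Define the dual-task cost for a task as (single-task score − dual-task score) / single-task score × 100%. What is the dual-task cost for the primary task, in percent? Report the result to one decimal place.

Cost = (92.7 − 65.2) / 92.7 × 100%
     = 27.5000 / 92.7 × 100% = 29.6656%.
≈ 29.7%.

29.7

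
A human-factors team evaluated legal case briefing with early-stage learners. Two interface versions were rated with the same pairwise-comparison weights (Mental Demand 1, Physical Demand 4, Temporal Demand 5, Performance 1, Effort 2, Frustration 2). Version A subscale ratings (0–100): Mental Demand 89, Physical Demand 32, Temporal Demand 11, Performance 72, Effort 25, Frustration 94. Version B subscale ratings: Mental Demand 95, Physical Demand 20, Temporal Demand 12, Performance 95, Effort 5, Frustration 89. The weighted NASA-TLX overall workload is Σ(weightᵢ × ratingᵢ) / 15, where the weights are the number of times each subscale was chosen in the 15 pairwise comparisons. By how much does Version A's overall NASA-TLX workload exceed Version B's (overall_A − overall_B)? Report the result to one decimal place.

4.3

Version A weighted sum = 1·89 + 4·32 + 5·11 + 1·72 + 2·25 + 2·94 = 89 + 128 + 55 + 72 + 50 + 188 = 582; overall_A = 582/15 = 38.8000.
Version B weighted sum = 1·95 + 4·20 + 5·12 + 1·95 + 2·5 + 2·89 = 95 + 80 + 60 + 95 + 10 + 178 = 518; overall_B = 518/15 = 34.5333.
Difference = 38.8000 − 34.5333 = 4.2667 ≈ 4.3.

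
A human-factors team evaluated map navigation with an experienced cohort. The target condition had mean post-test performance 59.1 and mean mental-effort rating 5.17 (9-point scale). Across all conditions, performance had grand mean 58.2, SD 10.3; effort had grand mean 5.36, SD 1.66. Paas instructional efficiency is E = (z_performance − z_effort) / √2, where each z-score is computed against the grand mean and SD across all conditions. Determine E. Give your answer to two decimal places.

0.14

z_performance = (59.1 − 58.2) / 10.3 = 0.9000 / 10.3 = 0.0874.
z_effort = (5.17 − 5.36) / 1.66 = -0.1900 / 1.66 = -0.1145.
z_P − z_E = 0.0874 − (-0.1145) = 0.2019.
E = 0.2019 / √2 = 0.2019 / 1.41421 = 0.1428 ≈ 0.14.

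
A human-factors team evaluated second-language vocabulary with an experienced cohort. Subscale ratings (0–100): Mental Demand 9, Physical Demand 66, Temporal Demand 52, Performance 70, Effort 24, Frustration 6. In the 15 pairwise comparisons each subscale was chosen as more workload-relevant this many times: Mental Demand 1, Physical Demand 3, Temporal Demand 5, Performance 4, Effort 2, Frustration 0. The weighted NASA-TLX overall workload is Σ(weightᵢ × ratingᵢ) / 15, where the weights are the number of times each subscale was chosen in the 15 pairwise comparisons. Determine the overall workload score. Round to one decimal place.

The tallies are the weights (they sum to 15).
Weighted sum = 1·9 + 3·66 + 5·52 + 4·70 + 2·24 + 0·6
            = 9 + 198 + 260 + 280 + 48 + 0 = 795.
Overall workload = 795 / 15 = 53.0000 ≈ 53.0.

53.0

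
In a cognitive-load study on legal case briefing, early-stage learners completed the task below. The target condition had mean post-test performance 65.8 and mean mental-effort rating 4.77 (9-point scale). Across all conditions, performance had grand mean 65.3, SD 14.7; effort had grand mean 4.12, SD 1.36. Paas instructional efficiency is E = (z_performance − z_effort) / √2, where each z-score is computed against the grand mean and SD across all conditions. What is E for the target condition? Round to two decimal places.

-0.31

z_performance = (65.8 − 65.3) / 14.7 = 0.5000 / 14.7 = 0.0340.
z_effort = (4.77 − 4.12) / 1.36 = 0.6500 / 1.36 = 0.4779.
z_P − z_E = 0.0340 − 0.4779 = -0.4439.
E = -0.4439 / √2 = -0.4439 / 1.41421 = -0.3139 ≈ -0.31.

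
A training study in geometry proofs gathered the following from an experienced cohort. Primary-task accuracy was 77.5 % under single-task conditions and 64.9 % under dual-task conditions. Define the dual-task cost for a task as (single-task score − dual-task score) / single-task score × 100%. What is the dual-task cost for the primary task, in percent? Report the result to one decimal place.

16.3

Cost = (77.5 − 64.9) / 77.5 × 100%
     = 12.6000 / 77.5 × 100% = 16.2581%.
≈ 16.3%.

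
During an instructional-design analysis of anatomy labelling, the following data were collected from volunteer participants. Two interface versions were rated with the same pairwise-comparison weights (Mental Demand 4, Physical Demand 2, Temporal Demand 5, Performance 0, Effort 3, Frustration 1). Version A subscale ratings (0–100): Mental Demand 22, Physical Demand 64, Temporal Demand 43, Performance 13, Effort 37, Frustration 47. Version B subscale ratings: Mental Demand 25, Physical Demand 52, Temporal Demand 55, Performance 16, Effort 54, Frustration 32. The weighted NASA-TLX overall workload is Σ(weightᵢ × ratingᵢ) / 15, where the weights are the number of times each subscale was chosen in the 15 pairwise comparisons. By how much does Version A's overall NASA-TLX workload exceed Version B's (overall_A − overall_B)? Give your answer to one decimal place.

-5.6

Version A weighted sum = 4·22 + 2·64 + 5·43 + 0·13 + 3·37 + 1·47 = 88 + 128 + 215 + 0 + 111 + 47 = 589; overall_A = 589/15 = 39.2667.
Version B weighted sum = 4·25 + 2·52 + 5·55 + 0·16 + 3·54 + 1·32 = 100 + 104 + 275 + 0 + 162 + 32 = 673; overall_B = 673/15 = 44.8667.
Difference = 39.2667 − 44.8667 = -5.6000 ≈ -5.6.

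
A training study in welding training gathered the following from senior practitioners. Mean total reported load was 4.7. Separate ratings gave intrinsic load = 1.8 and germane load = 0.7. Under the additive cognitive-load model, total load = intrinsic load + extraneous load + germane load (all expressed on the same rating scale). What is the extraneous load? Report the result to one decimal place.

2.2

extraneous load = total − intrinsic − germane
             = 4.7 − 1.8 − 0.7 = 2.2.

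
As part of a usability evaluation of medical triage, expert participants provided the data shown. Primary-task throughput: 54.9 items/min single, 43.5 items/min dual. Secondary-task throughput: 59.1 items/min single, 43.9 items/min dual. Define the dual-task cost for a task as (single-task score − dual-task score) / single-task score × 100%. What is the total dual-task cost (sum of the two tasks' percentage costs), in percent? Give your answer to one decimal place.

46.5

Primary cost = (54.9 − 43.5) / 54.9 × 100% = 20.7650%.
Secondary cost = (59.1 − 43.9) / 59.1 × 100% = 25.7191%.
Total = 20.7650% + 25.7191% = 46.4841% ≈ 46.5%.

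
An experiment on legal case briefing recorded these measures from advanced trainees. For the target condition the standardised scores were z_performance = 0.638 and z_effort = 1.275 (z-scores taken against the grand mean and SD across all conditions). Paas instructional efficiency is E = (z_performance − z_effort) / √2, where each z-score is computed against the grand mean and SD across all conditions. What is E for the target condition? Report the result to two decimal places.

-0.45

z_P − z_E = 0.638 − 1.275 = -0.6370.
E = -0.6370 / √2 = -0.6370 / 1.41421 = -0.4504 ≈ -0.45.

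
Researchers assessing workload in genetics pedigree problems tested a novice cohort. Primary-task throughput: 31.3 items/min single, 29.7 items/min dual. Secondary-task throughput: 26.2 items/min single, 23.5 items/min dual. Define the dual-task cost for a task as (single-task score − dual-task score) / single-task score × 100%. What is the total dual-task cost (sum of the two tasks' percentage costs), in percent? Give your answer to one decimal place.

15.4

Primary cost = (31.3 − 29.7) / 31.3 × 100% = 5.1118%.
Secondary cost = (26.2 − 23.5) / 26.2 × 100% = 10.3053%.
Total = 5.1118% + 10.3053% = 15.4171% ≈ 15.4%.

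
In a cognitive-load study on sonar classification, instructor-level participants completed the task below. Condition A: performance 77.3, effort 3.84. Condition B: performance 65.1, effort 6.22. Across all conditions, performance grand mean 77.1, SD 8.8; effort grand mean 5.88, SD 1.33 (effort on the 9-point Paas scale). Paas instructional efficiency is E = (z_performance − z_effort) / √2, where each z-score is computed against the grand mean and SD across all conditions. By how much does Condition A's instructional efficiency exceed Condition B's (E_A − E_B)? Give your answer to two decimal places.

Condition A: z_P = (77.3 − 77.1)/8.8 = 0.0227; z_E = (3.84 − 5.88)/1.33 = -1.5338; E_A = (0.0227 − (-1.5338))/√2 = 1.1006.
Condition B: z_P = (65.1 − 77.1)/8.8 = -1.3636; z_E = (6.22 − 5.88)/1.33 = 0.2556; E_B = (-1.3636 − 0.2556)/√2 = -1.1449.
E_A − E_B = 1.1006 − (-1.1449) = 2.2455 ≈ 2.25.

2.25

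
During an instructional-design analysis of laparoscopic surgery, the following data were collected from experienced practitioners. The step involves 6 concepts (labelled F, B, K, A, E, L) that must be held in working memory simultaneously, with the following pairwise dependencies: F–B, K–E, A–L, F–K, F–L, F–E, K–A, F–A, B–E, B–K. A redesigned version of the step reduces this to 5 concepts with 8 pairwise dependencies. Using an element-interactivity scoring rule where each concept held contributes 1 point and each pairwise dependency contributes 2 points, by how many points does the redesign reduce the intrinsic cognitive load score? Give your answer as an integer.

5

Original: 6 × 1 + 10 × 2 = 6 + 20 = 26.
Redesigned: 5 × 1 + 8 × 2 = 5 + 16 = 21.
Reduction = 26 − 21 = 5.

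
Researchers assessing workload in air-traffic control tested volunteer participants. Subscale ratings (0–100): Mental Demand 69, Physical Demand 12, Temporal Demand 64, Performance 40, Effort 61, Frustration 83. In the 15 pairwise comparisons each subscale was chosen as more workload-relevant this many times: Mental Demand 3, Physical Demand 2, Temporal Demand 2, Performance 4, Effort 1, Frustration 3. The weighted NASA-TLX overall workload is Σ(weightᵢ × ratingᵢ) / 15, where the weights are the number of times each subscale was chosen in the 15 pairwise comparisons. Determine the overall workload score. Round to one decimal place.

55.3

The tallies are the weights (they sum to 15).
Weighted sum = 3·69 + 2·12 + 2·64 + 4·40 + 1·61 + 3·83
            = 207 + 24 + 128 + 160 + 61 + 249 = 829.
Overall workload = 829 / 15 = 55.2667 ≈ 55.3.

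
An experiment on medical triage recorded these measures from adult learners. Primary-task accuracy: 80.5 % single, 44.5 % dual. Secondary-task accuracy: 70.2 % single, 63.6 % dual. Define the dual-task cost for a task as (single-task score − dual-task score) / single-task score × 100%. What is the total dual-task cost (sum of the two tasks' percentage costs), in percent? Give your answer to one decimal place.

54.1

Primary cost = (80.5 − 44.5) / 80.5 × 100% = 44.7205%.
Secondary cost = (70.2 − 63.6) / 70.2 × 100% = 9.4017%.
Total = 44.7205% + 9.4017% = 54.1222% ≈ 54.1%.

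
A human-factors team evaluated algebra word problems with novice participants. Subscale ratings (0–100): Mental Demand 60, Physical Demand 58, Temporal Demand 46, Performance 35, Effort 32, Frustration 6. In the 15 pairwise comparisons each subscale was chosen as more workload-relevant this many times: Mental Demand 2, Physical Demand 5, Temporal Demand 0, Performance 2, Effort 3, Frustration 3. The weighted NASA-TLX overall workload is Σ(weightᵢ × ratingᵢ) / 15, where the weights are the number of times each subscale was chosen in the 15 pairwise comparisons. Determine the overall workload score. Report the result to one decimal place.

39.6

The tallies are the weights (they sum to 15).
Weighted sum = 2·60 + 5·58 + 0·46 + 2·35 + 3·32 + 3·6
            = 120 + 290 + 0 + 70 + 96 + 18 = 594.
Overall workload = 594 / 15 = 39.6000 ≈ 39.6.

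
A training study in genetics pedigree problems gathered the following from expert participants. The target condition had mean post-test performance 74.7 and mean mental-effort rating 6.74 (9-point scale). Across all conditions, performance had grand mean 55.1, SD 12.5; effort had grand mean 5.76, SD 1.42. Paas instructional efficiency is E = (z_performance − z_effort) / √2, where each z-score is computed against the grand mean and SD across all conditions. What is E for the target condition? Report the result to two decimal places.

0.62

z_performance = (74.7 − 55.1) / 12.5 = 19.6000 / 12.5 = 1.5680.
z_effort = (6.74 − 5.76) / 1.42 = 0.9800 / 1.42 = 0.6901.
z_P − z_E = 1.5680 − 0.6901 = 0.8779.
E = 0.8779 / √2 = 0.8779 / 1.41421 = 0.6208 ≈ 0.62.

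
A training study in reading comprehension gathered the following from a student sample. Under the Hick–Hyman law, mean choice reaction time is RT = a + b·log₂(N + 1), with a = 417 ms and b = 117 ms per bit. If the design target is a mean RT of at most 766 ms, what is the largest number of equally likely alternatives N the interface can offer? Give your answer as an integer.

6

Set 417 + 117·log₂(N + 1) ≤ 766.
log₂(N + 1) ≤ (766 − 417) / 117 = 2.9829.
N + 1 ≤ 2^2.9829 = 7.9057.
N ≤ 6.9057, so the largest integer N is 6.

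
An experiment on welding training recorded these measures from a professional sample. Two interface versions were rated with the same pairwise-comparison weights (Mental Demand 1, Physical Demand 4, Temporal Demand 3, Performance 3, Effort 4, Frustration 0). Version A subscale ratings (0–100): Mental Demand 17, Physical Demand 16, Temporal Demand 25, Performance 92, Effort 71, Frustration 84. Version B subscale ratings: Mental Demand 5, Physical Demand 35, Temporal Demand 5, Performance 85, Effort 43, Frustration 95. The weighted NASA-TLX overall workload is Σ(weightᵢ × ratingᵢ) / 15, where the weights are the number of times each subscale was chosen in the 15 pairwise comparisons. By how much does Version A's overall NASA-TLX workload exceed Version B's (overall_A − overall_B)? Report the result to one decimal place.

8.6

Version A weighted sum = 1·17 + 4·16 + 3·25 + 3·92 + 4·71 + 0·84 = 17 + 64 + 75 + 276 + 284 + 0 = 716; overall_A = 716/15 = 47.7333.
Version B weighted sum = 1·5 + 4·35 + 3·5 + 3·85 + 4·43 + 0·95 = 5 + 140 + 15 + 255 + 172 + 0 = 587; overall_B = 587/15 = 39.1333.
Difference = 47.7333 − 39.1333 = 8.6000 ≈ 8.6.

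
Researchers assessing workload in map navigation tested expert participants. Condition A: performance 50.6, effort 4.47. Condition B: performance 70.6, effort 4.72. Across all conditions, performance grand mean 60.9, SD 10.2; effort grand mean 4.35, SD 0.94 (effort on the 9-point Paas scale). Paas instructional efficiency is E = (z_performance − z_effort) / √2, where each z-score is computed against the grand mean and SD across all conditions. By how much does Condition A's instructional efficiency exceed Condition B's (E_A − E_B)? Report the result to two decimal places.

-1.20

Condition A: z_P = (50.6 − 60.9)/10.2 = -1.0098; z_E = (4.47 − 4.35)/0.94 = 0.1277; E_A = (-1.0098 − 0.1277)/√2 = -0.8043.
Condition B: z_P = (70.6 − 60.9)/10.2 = 0.9510; z_E = (4.72 − 4.35)/0.94 = 0.3936; E_B = (0.9510 − 0.3936)/√2 = 0.3941.
E_A − E_B = -0.8043 − 0.3941 = -1.1984 ≈ -1.20.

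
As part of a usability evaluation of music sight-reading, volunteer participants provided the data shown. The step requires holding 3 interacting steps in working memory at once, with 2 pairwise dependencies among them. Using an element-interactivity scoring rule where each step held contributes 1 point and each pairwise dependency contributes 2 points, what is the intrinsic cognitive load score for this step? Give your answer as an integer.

7

Element contribution: 3 × 1 = 3.
Interaction contribution: 2 × 2 = 4.
Intrinsic load = 3 + 4 = 7.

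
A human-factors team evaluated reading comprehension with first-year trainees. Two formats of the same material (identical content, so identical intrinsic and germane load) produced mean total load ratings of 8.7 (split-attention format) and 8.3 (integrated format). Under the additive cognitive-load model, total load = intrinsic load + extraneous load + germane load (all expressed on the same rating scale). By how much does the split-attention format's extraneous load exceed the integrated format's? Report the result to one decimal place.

Intrinsic and germane load are equal across formats, so the difference in total load equals the difference in extraneous load.
Extraneous-load difference = 8.7 − 8.3 = 0.4.

0.4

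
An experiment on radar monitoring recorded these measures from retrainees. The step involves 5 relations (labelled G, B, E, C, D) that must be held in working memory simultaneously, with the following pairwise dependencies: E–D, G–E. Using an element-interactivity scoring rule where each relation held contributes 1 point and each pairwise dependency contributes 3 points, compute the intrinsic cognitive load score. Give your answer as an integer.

Count of relations held simultaneously: 5.
Count of pairwise dependencies listed: 2.
Element contribution: 5 × 1 = 5.
Interaction contribution: 2 × 3 = 6.
Intrinsic load = 5 + 6 = 11.

11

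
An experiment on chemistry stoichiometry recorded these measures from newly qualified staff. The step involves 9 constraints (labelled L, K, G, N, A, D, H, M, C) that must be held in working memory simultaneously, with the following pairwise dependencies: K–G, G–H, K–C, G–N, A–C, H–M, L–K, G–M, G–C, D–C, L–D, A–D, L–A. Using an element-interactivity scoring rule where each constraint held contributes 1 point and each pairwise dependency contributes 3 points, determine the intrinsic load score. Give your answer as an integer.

48

Count of constraints held simultaneously: 9.
Count of pairwise dependencies listed: 13.
Element contribution: 9 × 1 = 9.
Interaction contribution: 13 × 3 = 39.
Intrinsic load = 9 + 39 = 48.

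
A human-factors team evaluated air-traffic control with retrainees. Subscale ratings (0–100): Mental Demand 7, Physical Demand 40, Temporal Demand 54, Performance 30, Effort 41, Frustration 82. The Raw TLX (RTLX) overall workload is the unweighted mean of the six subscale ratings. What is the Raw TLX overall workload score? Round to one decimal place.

42.3

Sum of ratings = 7 + 40 + 54 + 30 + 41 + 82 = 254.
RTLX = 254 / 6 = 42.3333 ≈ 42.3.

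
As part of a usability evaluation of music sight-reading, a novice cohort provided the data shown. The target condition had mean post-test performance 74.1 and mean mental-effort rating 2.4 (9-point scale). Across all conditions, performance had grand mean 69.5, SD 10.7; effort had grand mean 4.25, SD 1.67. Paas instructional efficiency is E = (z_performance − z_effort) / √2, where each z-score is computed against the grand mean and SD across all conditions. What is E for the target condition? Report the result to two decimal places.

1.09

z_performance = (74.1 − 69.5) / 10.7 = 4.6000 / 10.7 = 0.4299.
z_effort = (2.4 − 4.25) / 1.67 = -1.8500 / 1.67 = -1.1078.
z_P − z_E = 0.4299 − (-1.1078) = 1.5377.
E = 1.5377 / √2 = 1.5377 / 1.41421 = 1.0873 ≈ 1.09.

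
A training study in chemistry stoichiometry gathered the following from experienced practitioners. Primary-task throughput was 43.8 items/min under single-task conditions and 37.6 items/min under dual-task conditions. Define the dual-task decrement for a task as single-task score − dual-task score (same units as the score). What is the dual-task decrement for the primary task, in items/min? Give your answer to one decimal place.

Decrement = 43.8 − 37.6 = 6.2000 items/min ≈ 6.2 items/min.

6.2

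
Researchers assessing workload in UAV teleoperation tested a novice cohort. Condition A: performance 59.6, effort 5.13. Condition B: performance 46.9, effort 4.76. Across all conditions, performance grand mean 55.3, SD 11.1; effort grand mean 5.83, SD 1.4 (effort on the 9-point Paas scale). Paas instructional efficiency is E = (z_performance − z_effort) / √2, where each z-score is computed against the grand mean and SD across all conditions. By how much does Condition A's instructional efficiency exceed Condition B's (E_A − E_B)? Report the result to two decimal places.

0.62

Condition A: z_P = (59.6 − 55.3)/11.1 = 0.3874; z_E = (5.13 − 5.83)/1.4 = -0.5000; E_A = (0.3874 − (-0.5000))/√2 = 0.6275.
Condition B: z_P = (46.9 − 55.3)/11.1 = -0.7568; z_E = (4.76 − 5.83)/1.4 = -0.7643; E_B = (-0.7568 − (-0.7643))/√2 = 0.0053.
E_A − E_B = 0.6275 − 0.0053 = 0.6222 ≈ 0.62.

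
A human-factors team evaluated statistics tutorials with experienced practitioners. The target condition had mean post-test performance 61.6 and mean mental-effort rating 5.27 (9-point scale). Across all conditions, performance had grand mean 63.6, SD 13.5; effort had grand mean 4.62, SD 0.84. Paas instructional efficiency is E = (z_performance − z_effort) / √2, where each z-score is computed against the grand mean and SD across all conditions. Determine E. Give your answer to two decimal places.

-0.65

z_performance = (61.6 − 63.6) / 13.5 = -2.0000 / 13.5 = -0.1481.
z_effort = (5.27 − 4.62) / 0.84 = 0.6500 / 0.84 = 0.7738.
z_P − z_E = -0.1481 − 0.7738 = -0.9219.
E = -0.9219 / √2 = -0.9219 / 1.41421 = -0.6519 ≈ -0.65.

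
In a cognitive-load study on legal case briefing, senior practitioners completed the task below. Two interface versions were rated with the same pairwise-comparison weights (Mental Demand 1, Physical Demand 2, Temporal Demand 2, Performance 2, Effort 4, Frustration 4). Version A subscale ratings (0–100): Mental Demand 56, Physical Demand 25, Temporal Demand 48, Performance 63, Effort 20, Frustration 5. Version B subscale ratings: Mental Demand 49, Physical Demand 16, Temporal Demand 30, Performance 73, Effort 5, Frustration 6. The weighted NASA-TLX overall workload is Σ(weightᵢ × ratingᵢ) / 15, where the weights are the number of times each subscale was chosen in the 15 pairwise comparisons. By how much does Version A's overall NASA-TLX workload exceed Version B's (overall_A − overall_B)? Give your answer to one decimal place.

Version A weighted sum = 1·56 + 2·25 + 2·48 + 2·63 + 4·20 + 4·5 = 56 + 50 + 96 + 126 + 80 + 20 = 428; overall_A = 428/15 = 28.5333.
Version B weighted sum = 1·49 + 2·16 + 2·30 + 2·73 + 4·5 + 4·6 = 49 + 32 + 60 + 146 + 20 + 24 = 331; overall_B = 331/15 = 22.0667.
Difference = 28.5333 − 22.0667 = 6.4666 ≈ 6.5.

6.5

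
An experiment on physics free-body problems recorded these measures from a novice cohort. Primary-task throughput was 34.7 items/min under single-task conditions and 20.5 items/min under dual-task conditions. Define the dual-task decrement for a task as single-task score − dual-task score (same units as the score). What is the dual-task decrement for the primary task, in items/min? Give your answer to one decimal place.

14.2

Decrement = 34.7 − 20.5 = 14.2000 items/min ≈ 14.2 items/min.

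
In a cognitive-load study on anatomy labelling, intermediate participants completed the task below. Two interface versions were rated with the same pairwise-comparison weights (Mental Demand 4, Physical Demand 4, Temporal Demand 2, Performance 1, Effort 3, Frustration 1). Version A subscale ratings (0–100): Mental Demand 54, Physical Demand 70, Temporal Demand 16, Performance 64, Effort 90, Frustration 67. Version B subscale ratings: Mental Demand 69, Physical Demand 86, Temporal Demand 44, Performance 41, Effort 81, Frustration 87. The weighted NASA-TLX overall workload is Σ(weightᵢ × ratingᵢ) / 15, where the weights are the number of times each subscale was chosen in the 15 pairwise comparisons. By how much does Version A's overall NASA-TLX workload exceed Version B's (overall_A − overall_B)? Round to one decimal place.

Version A weighted sum = 4·54 + 4·70 + 2·16 + 1·64 + 3·90 + 1·67 = 216 + 280 + 32 + 64 + 270 + 67 = 929; overall_A = 929/15 = 61.9333.
Version B weighted sum = 4·69 + 4·86 + 2·44 + 1·41 + 3·81 + 1·87 = 276 + 344 + 88 + 41 + 243 + 87 = 1079; overall_B = 1079/15 = 71.9333.
Difference = 61.9333 − 71.9333 = -10.0000 ≈ -10.0.

-10.0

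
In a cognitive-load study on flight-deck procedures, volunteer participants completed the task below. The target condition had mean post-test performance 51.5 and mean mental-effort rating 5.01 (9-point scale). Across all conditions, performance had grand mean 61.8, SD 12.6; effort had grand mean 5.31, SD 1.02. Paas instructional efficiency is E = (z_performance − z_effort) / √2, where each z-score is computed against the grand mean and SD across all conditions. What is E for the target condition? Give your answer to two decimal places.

-0.37

z_performance = (51.5 − 61.8) / 12.6 = -10.3000 / 12.6 = -0.8175.
z_effort = (5.01 − 5.31) / 1.02 = -0.3000 / 1.02 = -0.2941.
z_P − z_E = -0.8175 − (-0.2941) = -0.5234.
E = -0.5234 / √2 = -0.5234 / 1.41421 = -0.3701 ≈ -0.37.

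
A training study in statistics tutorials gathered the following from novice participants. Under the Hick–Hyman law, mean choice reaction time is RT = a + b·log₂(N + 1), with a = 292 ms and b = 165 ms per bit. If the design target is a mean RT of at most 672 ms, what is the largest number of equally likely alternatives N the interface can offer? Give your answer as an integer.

Set 292 + 165·log₂(N + 1) ≤ 672.
log₂(N + 1) ≤ (672 − 292) / 165 = 2.3030.
N + 1 ≤ 2^2.3030 = 4.9348.
N ≤ 3.9348, so the largest integer N is 3.

3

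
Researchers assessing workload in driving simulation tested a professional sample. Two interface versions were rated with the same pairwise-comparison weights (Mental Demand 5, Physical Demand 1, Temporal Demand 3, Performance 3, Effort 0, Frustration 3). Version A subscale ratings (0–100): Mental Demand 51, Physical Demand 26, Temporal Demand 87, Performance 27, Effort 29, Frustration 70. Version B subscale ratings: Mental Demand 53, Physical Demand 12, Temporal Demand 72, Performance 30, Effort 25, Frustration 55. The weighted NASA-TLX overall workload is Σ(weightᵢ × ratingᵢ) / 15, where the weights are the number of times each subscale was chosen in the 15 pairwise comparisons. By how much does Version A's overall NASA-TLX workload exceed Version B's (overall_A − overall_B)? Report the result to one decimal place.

Version A weighted sum = 5·51 + 1·26 + 3·87 + 3·27 + 0·29 + 3·70 = 255 + 26 + 261 + 81 + 0 + 210 = 833; overall_A = 833/15 = 55.5333.
Version B weighted sum = 5·53 + 1·12 + 3·72 + 3·30 + 0·25 + 3·55 = 265 + 12 + 216 + 90 + 0 + 165 = 748; overall_B = 748/15 = 49.8667.
Difference = 55.5333 − 49.8667 = 5.6666 ≈ 5.7.

5.7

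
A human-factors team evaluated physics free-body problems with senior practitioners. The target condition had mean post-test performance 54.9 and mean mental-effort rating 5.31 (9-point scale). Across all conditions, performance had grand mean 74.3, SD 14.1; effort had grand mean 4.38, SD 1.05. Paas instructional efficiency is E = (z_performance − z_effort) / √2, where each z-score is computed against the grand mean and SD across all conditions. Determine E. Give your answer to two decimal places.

-1.60

z_performance = (54.9 − 74.3) / 14.1 = -19.4000 / 14.1 = -1.3759.
z_effort = (5.31 − 4.38) / 1.05 = 0.9300 / 1.05 = 0.8857.
z_P − z_E = -1.3759 − 0.8857 = -2.2616.
E = -2.2616 / √2 = -2.2616 / 1.41421 = -1.5992 ≈ -1.60.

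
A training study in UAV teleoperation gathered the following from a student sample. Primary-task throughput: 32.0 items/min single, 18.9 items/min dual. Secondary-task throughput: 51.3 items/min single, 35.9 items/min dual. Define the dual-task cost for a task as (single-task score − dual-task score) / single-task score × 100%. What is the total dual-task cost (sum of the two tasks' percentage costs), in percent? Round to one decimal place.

71.0

Primary cost = (32.0 − 18.9) / 32.0 × 100% = 40.9375%.
Secondary cost = (51.3 − 35.9) / 51.3 × 100% = 30.0195%.
Total = 40.9375% + 30.0195% = 70.9570% ≈ 71.0%.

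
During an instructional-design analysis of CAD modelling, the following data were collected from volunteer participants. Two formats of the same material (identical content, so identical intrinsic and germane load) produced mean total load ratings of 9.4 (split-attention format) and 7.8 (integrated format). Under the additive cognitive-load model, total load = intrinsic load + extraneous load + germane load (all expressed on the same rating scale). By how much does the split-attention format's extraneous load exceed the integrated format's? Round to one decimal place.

1.6

Intrinsic and germane load are equal across formats, so the difference in total load equals the difference in extraneous load.
Extraneous-load difference = 9.4 − 7.8 = 1.6.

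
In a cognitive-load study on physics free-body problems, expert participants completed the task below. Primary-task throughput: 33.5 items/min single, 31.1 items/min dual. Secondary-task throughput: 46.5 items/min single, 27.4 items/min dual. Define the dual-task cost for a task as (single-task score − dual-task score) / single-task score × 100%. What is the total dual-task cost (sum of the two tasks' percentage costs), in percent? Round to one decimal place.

48.2

Primary cost = (33.5 − 31.1) / 33.5 × 100% = 7.1642%.
Secondary cost = (46.5 − 27.4) / 46.5 × 100% = 41.0753%.
Total = 7.1642% + 41.0753% = 48.2395% ≈ 48.2%.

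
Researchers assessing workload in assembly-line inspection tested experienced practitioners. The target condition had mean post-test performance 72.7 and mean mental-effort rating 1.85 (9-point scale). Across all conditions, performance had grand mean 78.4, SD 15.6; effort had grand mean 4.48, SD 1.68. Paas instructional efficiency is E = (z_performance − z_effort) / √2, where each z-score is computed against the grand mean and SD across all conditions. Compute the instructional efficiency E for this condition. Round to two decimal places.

z_performance = (72.7 − 78.4) / 15.6 = -5.7000 / 15.6 = -0.3654.
z_effort = (1.85 − 4.48) / 1.68 = -2.6300 / 1.68 = -1.5655.
z_P − z_E = -0.3654 − (-1.5655) = 1.2001.
E = 1.2001 / √2 = 1.2001 / 1.41421 = 0.8486 ≈ 0.85.

0.85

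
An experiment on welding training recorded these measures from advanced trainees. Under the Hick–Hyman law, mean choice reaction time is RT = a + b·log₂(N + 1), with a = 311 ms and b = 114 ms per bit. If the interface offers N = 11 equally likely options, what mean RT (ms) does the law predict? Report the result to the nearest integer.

720

log₂(11 + 1) = log₂(12) = 3.5850.
RT = 311 + 114 × 3.5850 = 311 + 408.6900 = 719.6900 ms.
≈ 720 ms.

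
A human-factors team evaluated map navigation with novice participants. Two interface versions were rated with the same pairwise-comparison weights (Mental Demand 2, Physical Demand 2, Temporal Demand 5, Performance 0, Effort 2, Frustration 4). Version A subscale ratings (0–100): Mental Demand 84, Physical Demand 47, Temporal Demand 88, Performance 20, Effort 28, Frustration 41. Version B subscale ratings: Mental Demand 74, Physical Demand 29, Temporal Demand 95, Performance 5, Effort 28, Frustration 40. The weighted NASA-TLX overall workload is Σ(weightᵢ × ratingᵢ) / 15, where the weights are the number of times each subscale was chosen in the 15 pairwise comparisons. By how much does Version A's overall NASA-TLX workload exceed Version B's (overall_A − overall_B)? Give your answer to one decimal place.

1.7

Version A weighted sum = 2·84 + 2·47 + 5·88 + 0·20 + 2·28 + 4·41 = 168 + 94 + 440 + 0 + 56 + 164 = 922; overall_A = 922/15 = 61.4667.
Version B weighted sum = 2·74 + 2·29 + 5·95 + 0·5 + 2·28 + 4·40 = 148 + 58 + 475 + 0 + 56 + 160 = 897; overall_B = 897/15 = 59.8000.
Difference = 61.4667 − 59.8000 = 1.6667 ≈ 1.7.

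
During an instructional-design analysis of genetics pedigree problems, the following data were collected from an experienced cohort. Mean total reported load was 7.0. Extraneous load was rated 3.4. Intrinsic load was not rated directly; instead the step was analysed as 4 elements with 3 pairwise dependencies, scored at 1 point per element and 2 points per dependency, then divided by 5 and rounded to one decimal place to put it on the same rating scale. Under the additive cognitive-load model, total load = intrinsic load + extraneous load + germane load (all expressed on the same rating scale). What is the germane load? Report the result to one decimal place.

Intrinsic (element-interactivity): (4 × 1 + 3 × 2) / 5 = 10 / 5 = 2.0000 → 2.0.
germane load = total − intrinsic − extraneous
             = 7.0 − 2.0 − 3.4 = 1.6.

1.6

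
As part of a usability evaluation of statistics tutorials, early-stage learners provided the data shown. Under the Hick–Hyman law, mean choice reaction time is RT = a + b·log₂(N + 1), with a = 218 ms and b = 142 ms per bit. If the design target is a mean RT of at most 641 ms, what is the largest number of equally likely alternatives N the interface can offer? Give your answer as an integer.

6

Set 218 + 142·log₂(N + 1) ≤ 641.
log₂(N + 1) ≤ (641 − 218) / 142 = 2.9789.
N + 1 ≤ 2^2.9789 = 7.8838.
N ≤ 6.8838, so the largest integer N is 6.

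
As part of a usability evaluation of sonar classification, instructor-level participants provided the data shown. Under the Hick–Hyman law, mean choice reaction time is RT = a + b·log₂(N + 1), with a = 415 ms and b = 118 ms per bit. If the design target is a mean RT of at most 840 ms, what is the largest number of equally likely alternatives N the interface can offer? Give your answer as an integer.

Set 415 + 118·log₂(N + 1) ≤ 840.
log₂(N + 1) ≤ (840 − 415) / 118 = 3.6017.
N + 1 ≤ 2^3.6017 = 12.1400.
N ≤ 11.1400, so the largest integer N is 11.

11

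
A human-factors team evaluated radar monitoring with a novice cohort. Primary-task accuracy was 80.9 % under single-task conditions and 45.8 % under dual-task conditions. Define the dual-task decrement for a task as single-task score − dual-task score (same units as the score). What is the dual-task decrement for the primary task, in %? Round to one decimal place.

35.1

Decrement = 80.9 − 45.8 = 35.1000 % ≈ 35.1 %.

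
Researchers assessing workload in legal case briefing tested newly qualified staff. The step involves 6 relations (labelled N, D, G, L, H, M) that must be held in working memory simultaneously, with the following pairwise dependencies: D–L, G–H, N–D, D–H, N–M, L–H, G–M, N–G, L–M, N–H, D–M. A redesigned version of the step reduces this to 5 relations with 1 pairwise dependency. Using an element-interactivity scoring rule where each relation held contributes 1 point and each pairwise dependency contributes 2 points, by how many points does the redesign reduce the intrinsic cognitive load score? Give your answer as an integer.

21

Original: 6 × 1 + 11 × 2 = 6 + 22 = 28.
Redesigned: 5 × 1 + 1 × 2 = 5 + 2 = 7.
Reduction = 28 − 7 = 21.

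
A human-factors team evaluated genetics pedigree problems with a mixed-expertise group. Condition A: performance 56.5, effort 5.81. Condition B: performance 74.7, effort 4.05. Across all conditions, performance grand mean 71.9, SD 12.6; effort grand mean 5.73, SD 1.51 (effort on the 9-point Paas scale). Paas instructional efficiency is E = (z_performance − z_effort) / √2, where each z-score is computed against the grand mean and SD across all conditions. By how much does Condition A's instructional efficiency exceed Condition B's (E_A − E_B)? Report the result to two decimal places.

-1.85

Condition A: z_P = (56.5 − 71.9)/12.6 = -1.2222; z_E = (5.81 − 5.73)/1.51 = 0.0530; E_A = (-1.2222 − 0.0530)/√2 = -0.9017.
Condition B: z_P = (74.7 − 71.9)/12.6 = 0.2222; z_E = (4.05 − 5.73)/1.51 = -1.1126; E_B = (0.2222 − (-1.1126))/√2 = 0.9438.
E_A − E_B = -0.9017 − 0.9438 = -1.8455 ≈ -1.85.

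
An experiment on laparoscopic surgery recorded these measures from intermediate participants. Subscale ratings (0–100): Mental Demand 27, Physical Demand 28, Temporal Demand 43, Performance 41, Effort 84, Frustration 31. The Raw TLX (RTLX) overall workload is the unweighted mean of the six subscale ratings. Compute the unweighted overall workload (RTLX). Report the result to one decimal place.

42.3

Sum of ratings = 27 + 28 + 43 + 41 + 84 + 31 = 254.
RTLX = 254 / 6 = 42.3333 ≈ 42.3.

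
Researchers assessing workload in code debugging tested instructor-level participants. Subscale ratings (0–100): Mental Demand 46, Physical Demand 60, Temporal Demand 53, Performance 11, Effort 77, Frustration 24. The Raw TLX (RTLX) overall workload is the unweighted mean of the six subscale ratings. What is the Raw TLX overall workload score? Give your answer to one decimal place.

Sum of ratings = 46 + 60 + 53 + 11 + 77 + 24 = 271.
RTLX = 271 / 6 = 45.1667 ≈ 45.2.

45.2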